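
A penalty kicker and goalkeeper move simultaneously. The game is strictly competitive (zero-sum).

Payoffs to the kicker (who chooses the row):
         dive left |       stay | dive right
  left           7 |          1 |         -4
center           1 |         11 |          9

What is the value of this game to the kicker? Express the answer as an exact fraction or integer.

67/19

Column stay is strictly dominated by dive right for the goalkeeper (it gives the kicker more in every row).
The remaining 2×2 game on (left, center) × (dive left, dive right) has no saddle point. Let the kicker play left with probability p; indifference gives 7p + (1−p) = −4p + 9(1−p), so p = 8/19.
Similarly the goalkeeper's optimal q on dive left is 13/19, and the value is 7·(13/19) + (-4)·(6/19) = 67/19.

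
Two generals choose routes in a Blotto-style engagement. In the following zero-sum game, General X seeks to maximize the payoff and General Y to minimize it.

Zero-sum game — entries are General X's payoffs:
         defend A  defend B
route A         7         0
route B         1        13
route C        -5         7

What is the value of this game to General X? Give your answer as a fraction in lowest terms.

Row route C is strictly dominated by row route B, so General X never plays it.
The remaining 2×2 game on (route A, route B) × (defend A, defend B) has no saddle point. Let General X play route A with probability p; indifference gives 7p + (1−p) = 13(1−p), so p = 12/19.
Similarly General Y's optimal q on defend A is 13/19, and the value is 7·(13/19) + (0)·(6/19) = 91/19.

91/19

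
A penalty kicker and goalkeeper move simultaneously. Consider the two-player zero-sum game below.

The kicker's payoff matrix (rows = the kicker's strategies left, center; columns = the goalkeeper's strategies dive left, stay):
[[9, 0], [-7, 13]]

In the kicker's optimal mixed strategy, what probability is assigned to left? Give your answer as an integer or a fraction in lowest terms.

20/29

Row minima are 0 and -7, so the kicker's maximin is 0; column maxima are 9 and 13, so the goalkeeper's minimax is 9. These differ, so the equilibrium is in mixed strategies.
Let the kicker play left with probability p. The goalkeeper is indifferent when 9p − 7(1−p) = 13(1−p), giving p = 20/29.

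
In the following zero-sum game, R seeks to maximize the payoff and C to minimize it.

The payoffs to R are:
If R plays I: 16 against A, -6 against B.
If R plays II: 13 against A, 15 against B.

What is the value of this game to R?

Row minima are -6 and 13, so R's maximin is 13; column maxima are 16 and 15, so C's minimax is 15. These differ, so the equilibrium is in mixed strategies.
Let R play I with probability p. C is indifferent when 16p + 13(1−p) = −6p + 15(1−p), giving p = 1/12.
Let C play A with probability q. R is indifferent when 16q − 6(1−q) = 13q + 15(1−q), giving q = 7/8.
The value is 16·(7/8) + (-6)·(1/8) = 53/4.

53/4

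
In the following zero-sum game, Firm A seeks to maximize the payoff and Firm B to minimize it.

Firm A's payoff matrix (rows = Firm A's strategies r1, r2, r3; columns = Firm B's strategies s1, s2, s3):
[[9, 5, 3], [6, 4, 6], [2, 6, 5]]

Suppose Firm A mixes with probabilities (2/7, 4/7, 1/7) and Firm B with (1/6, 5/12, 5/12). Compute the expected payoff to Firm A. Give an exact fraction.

Against (1/6, 5/12, 5/12), each row's expected payoff is r1: 29/6; r2: 31/6; r3: 59/12.
Taking the (2/7, 4/7, 1/7)-weighted average: (2/7)·(29/6) + (4/7)·(31/6) + (1/7)·(59/12) = 141/28.

141/28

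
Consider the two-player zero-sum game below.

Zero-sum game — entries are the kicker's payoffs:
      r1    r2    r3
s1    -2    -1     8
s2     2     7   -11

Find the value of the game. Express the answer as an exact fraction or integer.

-6/23

Column r2 is strictly dominated by r1 for the goalkeeper (it gives the kicker more in every row).
The remaining 2×2 game on (s1, s2) × (r1, r3) has no saddle point. Let the kicker play s1 with probability p; indifference gives −2p + 2(1−p) = 8p − 11(1−p), so p = 13/23.
Similarly the goalkeeper's optimal q on r1 is 19/23, and the value is -2·(19/23) + (8)·(4/23) = -6/23.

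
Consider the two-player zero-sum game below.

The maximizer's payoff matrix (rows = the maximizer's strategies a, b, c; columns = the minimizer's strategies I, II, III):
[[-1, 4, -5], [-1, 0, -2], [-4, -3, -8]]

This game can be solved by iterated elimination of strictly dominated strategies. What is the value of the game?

Column II is strictly dominated by I for the minimizer (-1<4, -1<0, -4<-3); eliminate II.
Column I is strictly dominated by III for the minimizer (-5<-1, -2<-1, -8<-4); eliminate I.
Row a is strictly dominated by row b (-2>-5); eliminate a.
Row c is strictly dominated by row b (-2>-8); eliminate c.
Only (b, III) remains, with payoff -2.

-2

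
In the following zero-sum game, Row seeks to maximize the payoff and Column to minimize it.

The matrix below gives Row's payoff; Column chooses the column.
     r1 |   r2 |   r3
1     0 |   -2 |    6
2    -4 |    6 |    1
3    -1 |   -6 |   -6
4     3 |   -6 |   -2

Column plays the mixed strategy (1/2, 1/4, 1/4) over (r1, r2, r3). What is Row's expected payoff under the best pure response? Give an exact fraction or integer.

1: (0)·(1/2) + (-2)·(1/4) + (6)·(1/4) = 1.
2: (-4)·(1/2) + (6)·(1/4) + (1)·(1/4) = -1/4.
3: (-1)·(1/2) + (-6)·(1/4) + (-6)·(1/4) = -7/2.
4: (3)·(1/2) + (-6)·(1/4) + (-2)·(1/4) = -1/2.
The best pure response is 1 with expected payoff 1.

1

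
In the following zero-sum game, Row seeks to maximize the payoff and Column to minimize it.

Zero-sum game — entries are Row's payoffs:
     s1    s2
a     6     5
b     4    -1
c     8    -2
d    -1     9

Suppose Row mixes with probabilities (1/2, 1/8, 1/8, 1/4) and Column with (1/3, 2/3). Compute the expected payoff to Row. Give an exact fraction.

Against (1/3, 2/3), each row's expected payoff is a: 16/3; b: 2/3; c: 4/3; d: 17/3.
Taking the (1/2, 1/8, 1/8, 1/4)-weighted average: (1/2)·(16/3) + (1/8)·(2/3) + (1/8)·(4/3) + (1/4)·(17/3) = 13/3.

13/3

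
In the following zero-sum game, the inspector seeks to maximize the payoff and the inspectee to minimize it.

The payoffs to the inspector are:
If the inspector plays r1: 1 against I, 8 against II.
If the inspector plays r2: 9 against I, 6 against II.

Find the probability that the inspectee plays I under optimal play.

1/5

Row minima are 1 and 6, so the inspector's maximin is 6; column maxima are 9 and 8, so the inspectee's minimax is 8. These differ, so the equilibrium is in mixed strategies.
Let the inspectee play I with probability q. The inspector is indifferent when q + 8(1−q) = 9q + 6(1−q), giving q = 1/5.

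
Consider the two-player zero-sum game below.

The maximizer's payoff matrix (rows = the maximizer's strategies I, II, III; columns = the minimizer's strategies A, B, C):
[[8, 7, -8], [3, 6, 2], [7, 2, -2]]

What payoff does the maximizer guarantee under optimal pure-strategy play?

Row minima: -8, 2, -2 → the maximizer's maximin is 2.
Column maxima: 8, 7, 2 → the minimizer's minimax is 2.
They coincide at (II, C), so the value is 2.

2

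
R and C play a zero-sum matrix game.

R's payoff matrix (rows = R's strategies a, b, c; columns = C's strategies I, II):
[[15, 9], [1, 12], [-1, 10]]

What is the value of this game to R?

171/17

Row c is strictly dominated by row b, so R never plays it.
The remaining 2×2 game on (a, b) × (I, II) has no saddle point. Let R play a with probability p; indifference gives 15p + (1−p) = 9p + 12(1−p), so p = 11/17.
Similarly C's optimal q on I is 3/17, and the value is 15·(3/17) + (9)·(14/17) = 171/17.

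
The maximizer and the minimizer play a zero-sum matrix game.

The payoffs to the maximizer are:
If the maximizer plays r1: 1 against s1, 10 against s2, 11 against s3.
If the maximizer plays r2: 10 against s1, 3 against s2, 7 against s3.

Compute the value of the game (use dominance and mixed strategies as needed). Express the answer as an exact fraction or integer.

97/16

Column s3 is strictly dominated by s2 for the minimizer (it gives the maximizer more in every row).
The remaining 2×2 game on (r1, r2) × (s1, s2) has no saddle point. Let the maximizer play r1 with probability p; indifference gives p + 10(1−p) = 10p + 3(1−p), so p = 7/16.
Similarly the minimizer's optimal q on s1 is 7/16, and the value is 1·(7/16) + (10)·(9/16) = 97/16.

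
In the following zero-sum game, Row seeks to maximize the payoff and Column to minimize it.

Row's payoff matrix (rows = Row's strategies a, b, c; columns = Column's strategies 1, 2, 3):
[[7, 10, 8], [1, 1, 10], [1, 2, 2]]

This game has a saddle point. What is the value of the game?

7

Row minima: 7, 1, 1 → Row's maximin is 7.
Column maxima: 7, 10, 10 → Column's minimax is 7.
They coincide at (a, 1), so the value is 7.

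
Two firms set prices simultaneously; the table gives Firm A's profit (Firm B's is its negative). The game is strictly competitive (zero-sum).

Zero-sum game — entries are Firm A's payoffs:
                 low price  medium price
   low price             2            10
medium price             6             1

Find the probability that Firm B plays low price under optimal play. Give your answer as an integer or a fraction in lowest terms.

Row minima are 2 and 1, so Firm A's maximin is 2; column maxima are 6 and 10, so Firm B's minimax is 6. These differ, so the equilibrium is in mixed strategies.
Let Firm B play low price with probability q. Firm A is indifferent when 2q + 10(1−q) = 6q + (1−q), giving q = 9/13.

9/13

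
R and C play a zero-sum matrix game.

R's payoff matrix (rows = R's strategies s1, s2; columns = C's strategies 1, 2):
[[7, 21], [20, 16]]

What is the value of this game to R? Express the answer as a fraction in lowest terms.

154/9

Row minima are 7 and 16, so R's maximin is 16; column maxima are 20 and 21, so C's minimax is 20. These differ, so the equilibrium is in mixed strategies.
Let R play s1 with probability p. C is indifferent when 7p + 20(1−p) = 21p + 16(1−p), giving p = 2/9.
Let C play 1 with probability q. R is indifferent when 7q + 21(1−q) = 20q + 16(1−q), giving q = 5/18.
The value is 7·(5/18) + (21)·(13/18) = 154/9.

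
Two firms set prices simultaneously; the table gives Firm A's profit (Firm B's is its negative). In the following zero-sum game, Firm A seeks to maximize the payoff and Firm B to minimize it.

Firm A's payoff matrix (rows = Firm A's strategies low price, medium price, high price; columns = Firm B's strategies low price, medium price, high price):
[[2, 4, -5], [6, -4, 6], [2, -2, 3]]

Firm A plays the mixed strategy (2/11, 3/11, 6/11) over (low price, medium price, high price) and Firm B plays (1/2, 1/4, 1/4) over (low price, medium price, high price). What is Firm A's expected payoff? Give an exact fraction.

Against (1/2, 1/4, 1/4), each row's expected payoff is low price: 3/4; medium price: 7/2; high price: 5/4.
Taking the (2/11, 3/11, 6/11)-weighted average: (2/11)·(3/4) + (3/11)·(7/2) + (6/11)·(5/4) = 39/22.

39/22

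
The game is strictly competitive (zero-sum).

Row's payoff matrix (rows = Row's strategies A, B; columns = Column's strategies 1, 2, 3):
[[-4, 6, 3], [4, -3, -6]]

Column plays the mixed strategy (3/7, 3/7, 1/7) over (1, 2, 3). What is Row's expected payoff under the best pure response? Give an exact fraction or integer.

A: (-4)·(3/7) + (6)·(3/7) + (3)·(1/7) = 9/7.
B: (4)·(3/7) + (-3)·(3/7) + (-6)·(1/7) = -3/7.
The best pure response is A with expected payoff 9/7.

9/7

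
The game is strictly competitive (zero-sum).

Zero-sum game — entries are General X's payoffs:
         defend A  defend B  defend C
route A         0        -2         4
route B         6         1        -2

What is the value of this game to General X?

Column defend A is strictly dominated by defend B for General Y (it gives General X more in every row).
The remaining 2×2 game on (route A, route B) × (defend B, defend C) has no saddle point. Let General X play route A with probability p; indifference gives −2p + (1−p) = 4p − 2(1−p), so p = 1/3.
Similarly General Y's optimal q on defend B is 2/3, and the value is -2·(2/3) + (4)·(1/3) = 0.

0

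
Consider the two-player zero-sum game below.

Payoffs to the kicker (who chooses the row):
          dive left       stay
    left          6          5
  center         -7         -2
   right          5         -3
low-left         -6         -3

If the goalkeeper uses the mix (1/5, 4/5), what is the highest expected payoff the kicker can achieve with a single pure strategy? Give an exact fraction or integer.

left: (6)·(1/5) + (5)·(4/5) = 26/5.
center: (-7)·(1/5) + (-2)·(4/5) = -3.
right: (5)·(1/5) + (-3)·(4/5) = -7/5.
low-left: (-6)·(1/5) + (-3)·(4/5) = -18/5.
The best pure response is left with expected payoff 26/5.

26/5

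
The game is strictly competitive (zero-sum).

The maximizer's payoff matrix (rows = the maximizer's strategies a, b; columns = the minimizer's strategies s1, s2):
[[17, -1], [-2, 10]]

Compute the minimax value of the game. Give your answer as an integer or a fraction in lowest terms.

Row minima are -1 and -2, so the maximizer's maximin is -1; column maxima are 17 and 10, so the minimizer's minimax is 10. These differ, so the equilibrium is in mixed strategies.
Let the maximizer play a with probability p. The minimizer is indifferent when 17p − 2(1−p) = −p + 10(1−p), giving p = 2/5.
Let the minimizer play s1 with probability q. The maximizer is indifferent when 17q − (1−q) = −2q + 10(1−q), giving q = 11/30.
The value is 17·(11/30) + (-1)·(19/30) = 28/5.

28/5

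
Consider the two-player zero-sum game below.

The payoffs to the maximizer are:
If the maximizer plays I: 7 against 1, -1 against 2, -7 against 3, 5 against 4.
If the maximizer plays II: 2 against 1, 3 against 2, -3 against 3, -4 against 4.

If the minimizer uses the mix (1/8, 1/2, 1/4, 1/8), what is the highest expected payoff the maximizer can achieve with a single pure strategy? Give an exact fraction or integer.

1/2

I: (7)·(1/8) + (-1)·(1/2) + (-7)·(1/4) + (5)·(1/8) = -3/4.
II: (2)·(1/8) + (3)·(1/2) + (-3)·(1/4) + (-4)·(1/8) = 1/2.
The best pure response is II with expected payoff 1/2.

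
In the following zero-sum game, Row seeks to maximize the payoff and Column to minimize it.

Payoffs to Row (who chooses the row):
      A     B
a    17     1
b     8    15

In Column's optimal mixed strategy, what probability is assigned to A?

Row minima are 1 and 8, so Row's maximin is 8; column maxima are 17 and 15, so Column's minimax is 15. These differ, so the equilibrium is in mixed strategies.
Let Column play A with probability q. Row is indifferent when 17q + (1−q) = 8q + 15(1−q), giving q = 14/23.

14/23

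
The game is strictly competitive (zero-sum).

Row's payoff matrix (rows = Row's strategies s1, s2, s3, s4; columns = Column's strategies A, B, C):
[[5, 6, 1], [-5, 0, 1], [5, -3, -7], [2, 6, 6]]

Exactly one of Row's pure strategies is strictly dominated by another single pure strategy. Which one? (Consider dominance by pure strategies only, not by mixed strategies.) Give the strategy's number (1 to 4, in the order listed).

2

Compare s2 with s4: 2 > -5, 6 > 0, 6 > 1.
So s4 strictly dominates s2 for Row; s2 is strictly dominated.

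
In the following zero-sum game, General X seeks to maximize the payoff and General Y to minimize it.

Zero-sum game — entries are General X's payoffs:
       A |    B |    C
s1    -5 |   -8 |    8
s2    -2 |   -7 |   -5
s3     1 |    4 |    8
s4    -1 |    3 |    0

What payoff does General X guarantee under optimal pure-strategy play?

Row minima: -8, -7, 1, -1 → General X's maximin is 1.
Column maxima: 1, 4, 8 → General Y's minimax is 1.
They coincide at (s3, A), so the value is 1.

1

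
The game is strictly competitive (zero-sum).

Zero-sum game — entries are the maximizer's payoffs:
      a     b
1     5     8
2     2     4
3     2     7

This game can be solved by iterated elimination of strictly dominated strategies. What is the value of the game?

Column b is strictly dominated by a for the minimizer (5<8, 2<4, 2<7); eliminate b.
Row 3 is strictly dominated by row 1 (5>2); eliminate 3.
Row 2 is strictly dominated by row 1 (5>2); eliminate 2.
Only (1, a) remains, with payoff 5.

5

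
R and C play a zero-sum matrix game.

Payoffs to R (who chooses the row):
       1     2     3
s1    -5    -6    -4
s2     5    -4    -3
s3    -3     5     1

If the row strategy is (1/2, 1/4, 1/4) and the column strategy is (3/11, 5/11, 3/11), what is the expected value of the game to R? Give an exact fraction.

Against (3/11, 5/11, 3/11), each row's expected payoff is s1: -57/11; s2: -14/11; s3: 19/11.
Taking the (1/2, 1/4, 1/4)-weighted average: (1/2)·(-57/11) + (1/4)·(-14/11) + (1/4)·(19/11) = -109/44.

-109/44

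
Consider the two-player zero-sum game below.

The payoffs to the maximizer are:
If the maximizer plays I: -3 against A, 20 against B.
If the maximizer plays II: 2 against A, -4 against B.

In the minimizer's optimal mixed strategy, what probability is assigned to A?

Row minima are -3 and -4, so the maximizer's maximin is -3; column maxima are 2 and 20, so the minimizer's minimax is 2. These differ, so the equilibrium is in mixed strategies.
Let the minimizer play A with probability q. The maximizer is indifferent when −3q + 20(1−q) = 2q − 4(1−q), giving q = 24/29.

24/29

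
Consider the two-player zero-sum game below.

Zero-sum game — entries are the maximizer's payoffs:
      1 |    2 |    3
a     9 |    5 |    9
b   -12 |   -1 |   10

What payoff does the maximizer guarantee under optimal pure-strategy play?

5

Row minima: 5, -12 → the maximizer's maximin is 5.
Column maxima: 9, 5, 10 → the minimizer's minimax is 5.
They coincide at (a, 2), so the value is 5.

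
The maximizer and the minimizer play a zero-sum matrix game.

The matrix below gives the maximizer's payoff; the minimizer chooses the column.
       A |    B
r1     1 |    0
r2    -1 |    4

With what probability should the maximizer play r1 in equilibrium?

Row minima are 0 and -1, so the maximizer's maximin is 0; column maxima are 1 and 4, so the minimizer's minimax is 1. These differ, so the equilibrium is in mixed strategies.
Let the maximizer play r1 with probability p. The minimizer is indifferent when p − (1−p) = 4(1−p), giving p = 5/6.

5/6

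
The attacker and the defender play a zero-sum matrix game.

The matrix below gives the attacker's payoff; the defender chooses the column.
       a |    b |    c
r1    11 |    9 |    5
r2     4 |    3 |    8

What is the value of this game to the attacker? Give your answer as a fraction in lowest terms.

Column a is strictly dominated by b for the defender (it gives the attacker more in every row).
The remaining 2×2 game on (r1, r2) × (b, c) has no saddle point. Let the attacker play r1 with probability p; indifference gives 9p + 3(1−p) = 5p + 8(1−p), so p = 5/9.
Similarly the defender's optimal q on b is 1/3, and the value is 9·(1/3) + (5)·(2/3) = 19/3.

19/3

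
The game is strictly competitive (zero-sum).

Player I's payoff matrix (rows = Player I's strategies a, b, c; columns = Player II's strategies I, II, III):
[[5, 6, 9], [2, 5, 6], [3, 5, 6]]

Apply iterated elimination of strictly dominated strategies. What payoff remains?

Column III is strictly dominated by I for Player II (5<9, 2<6, 3<6); eliminate III.
Column II is strictly dominated by I for Player II (5<6, 2<5, 3<5); eliminate II.
Row b is strictly dominated by row a (5>2); eliminate b.
Row c is strictly dominated by row a (5>3); eliminate c.
Only (a, I) remains, with payoff 5.

5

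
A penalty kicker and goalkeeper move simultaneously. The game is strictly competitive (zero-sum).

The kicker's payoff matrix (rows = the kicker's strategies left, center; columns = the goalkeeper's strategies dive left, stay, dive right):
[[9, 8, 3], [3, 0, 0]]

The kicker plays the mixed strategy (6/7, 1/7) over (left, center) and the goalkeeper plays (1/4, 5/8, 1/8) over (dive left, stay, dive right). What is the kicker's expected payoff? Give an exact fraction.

Against (1/4, 5/8, 1/8), each row's expected payoff is left: 61/8; center: 3/4.
Taking the (6/7, 1/7)-weighted average: (6/7)·(61/8) + (1/7)·(3/4) = 93/14.

93/14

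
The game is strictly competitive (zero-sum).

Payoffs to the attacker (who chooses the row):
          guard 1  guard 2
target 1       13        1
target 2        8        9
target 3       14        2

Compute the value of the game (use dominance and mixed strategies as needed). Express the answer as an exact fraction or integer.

Row target 1 is strictly dominated by row target 3, so the attacker never plays it.
The remaining 2×2 game on (target 2, target 3) × (guard 1, guard 2) has no saddle point. Let the attacker play target 2 with probability p; indifference gives 8p + 14(1−p) = 9p + 2(1−p), so p = 12/13.
Similarly the defender's optimal q on guard 1 is 7/13, and the value is 8·(7/13) + (9)·(6/13) = 110/13.

110/13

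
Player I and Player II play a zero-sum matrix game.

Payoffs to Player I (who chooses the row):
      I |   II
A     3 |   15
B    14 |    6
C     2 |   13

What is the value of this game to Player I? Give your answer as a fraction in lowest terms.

48/5

Row C is strictly dominated by row A, so Player I never plays it.
The remaining 2×2 game on (A, B) × (I, II) has no saddle point. Let Player I play A with probability p; indifference gives 3p + 14(1−p) = 15p + 6(1−p), so p = 2/5.
Similarly Player II's optimal q on I is 9/20, and the value is 3·(9/20) + (15)·(11/20) = 48/5.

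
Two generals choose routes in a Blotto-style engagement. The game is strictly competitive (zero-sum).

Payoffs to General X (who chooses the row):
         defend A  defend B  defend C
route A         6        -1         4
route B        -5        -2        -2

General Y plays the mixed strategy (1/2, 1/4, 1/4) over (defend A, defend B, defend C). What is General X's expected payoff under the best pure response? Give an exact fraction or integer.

15/4

route A: (6)·(1/2) + (-1)·(1/4) + (4)·(1/4) = 15/4.
route B: (-5)·(1/2) + (-2)·(1/4) + (-2)·(1/4) = -7/2.
The best pure response is route A with expected payoff 15/4.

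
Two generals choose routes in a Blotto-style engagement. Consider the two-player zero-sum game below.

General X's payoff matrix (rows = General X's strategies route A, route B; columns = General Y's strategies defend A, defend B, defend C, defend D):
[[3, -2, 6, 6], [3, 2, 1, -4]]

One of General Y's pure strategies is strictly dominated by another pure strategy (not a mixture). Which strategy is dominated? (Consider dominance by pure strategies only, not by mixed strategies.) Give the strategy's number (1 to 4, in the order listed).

General Y prefers columns that give General X less. Compare defend A with defend B: -2 < 3, 2 < 3.
So defend B strictly dominates defend A for General Y; defend A is strictly dominated.

1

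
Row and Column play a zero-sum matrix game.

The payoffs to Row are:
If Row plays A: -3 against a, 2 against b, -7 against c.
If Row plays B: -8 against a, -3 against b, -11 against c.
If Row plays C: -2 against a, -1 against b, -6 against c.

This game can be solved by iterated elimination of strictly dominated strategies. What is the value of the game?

-6

Row B is strictly dominated by row A (-3>-8, 2>-3, -7>-11); eliminate B.
Column a is strictly dominated by c for Column (-7<-3, -6<-2); eliminate a.
Column b is strictly dominated by c for Column (-7<2, -6<-1); eliminate b.
Row A is strictly dominated by row C (-6>-7); eliminate A.
Only (C, c) remains, with payoff -6.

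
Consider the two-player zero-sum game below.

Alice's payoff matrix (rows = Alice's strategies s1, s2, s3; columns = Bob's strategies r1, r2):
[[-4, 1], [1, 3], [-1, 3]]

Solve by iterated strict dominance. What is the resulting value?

1

Row s1 is strictly dominated by row s2 (1>-4, 3>1); eliminate s1.
Column r2 is strictly dominated by r1 for Bob (1<3, -1<3); eliminate r2.
Row s3 is strictly dominated by row s2 (1>-1); eliminate s3.
Only (s2, r1) remains, with payoff 1.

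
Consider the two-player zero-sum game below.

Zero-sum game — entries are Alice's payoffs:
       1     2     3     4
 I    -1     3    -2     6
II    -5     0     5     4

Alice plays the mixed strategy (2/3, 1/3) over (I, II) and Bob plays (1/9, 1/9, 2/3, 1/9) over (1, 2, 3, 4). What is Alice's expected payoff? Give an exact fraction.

Against (1/9, 1/9, 2/3, 1/9), each row's expected payoff is I: -4/9; II: 29/9.
Taking the (2/3, 1/3)-weighted average: (2/3)·(-4/9) + (1/3)·(29/9) = 7/9.

7/9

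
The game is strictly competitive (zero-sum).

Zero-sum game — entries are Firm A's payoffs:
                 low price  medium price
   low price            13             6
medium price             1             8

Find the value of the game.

Row minima are 6 and 1, so Firm A's maximin is 6; column maxima are 13 and 8, so Firm B's minimax is 8. These differ, so the equilibrium is in mixed strategies.
Let Firm A play low price with probability p. Firm B is indifferent when 13p + (1−p) = 6p + 8(1−p), giving p = 1/2.
Let Firm B play low price with probability q. Firm A is indifferent when 13q + 6(1−q) = q + 8(1−q), giving q = 1/7.
The value is 13·(1/7) + (6)·(6/7) = 7.

7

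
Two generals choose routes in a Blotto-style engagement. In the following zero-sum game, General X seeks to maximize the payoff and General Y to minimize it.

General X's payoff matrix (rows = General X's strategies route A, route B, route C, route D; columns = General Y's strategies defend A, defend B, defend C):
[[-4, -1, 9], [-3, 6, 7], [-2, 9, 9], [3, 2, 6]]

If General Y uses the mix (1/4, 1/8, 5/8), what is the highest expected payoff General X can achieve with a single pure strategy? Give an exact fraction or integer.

25/4

route A: (-4)·(1/4) + (-1)·(1/8) + (9)·(5/8) = 9/2.
route B: (-3)·(1/4) + (6)·(1/8) + (7)·(5/8) = 35/8.
route C: (-2)·(1/4) + (9)·(1/8) + (9)·(5/8) = 25/4.
route D: (3)·(1/4) + (2)·(1/8) + (6)·(5/8) = 19/4.
The best pure response is route C with expected payoff 25/4.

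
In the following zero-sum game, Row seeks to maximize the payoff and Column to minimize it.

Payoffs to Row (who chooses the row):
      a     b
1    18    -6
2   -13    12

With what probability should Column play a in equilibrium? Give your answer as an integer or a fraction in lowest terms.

18/49

Row minima are -6 and -13, so Row's maximin is -6; column maxima are 18 and 12, so Column's minimax is 12. These differ, so the equilibrium is in mixed strategies.
Let Column play a with probability q. Row is indifferent when 18q − 6(1−q) = −13q + 12(1−q), giving q = 18/49.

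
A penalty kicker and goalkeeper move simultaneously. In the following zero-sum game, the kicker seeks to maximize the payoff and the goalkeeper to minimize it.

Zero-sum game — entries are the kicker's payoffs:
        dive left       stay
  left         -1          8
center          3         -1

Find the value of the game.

23/13

Row minima are -1 and -1, so the kicker's maximin is -1; column maxima are 3 and 8, so the goalkeeper's minimax is 3. These differ, so the equilibrium is in mixed strategies.
Let the kicker play left with probability p. The goalkeeper is indifferent when −p + 3(1−p) = 8p − (1−p), giving p = 4/13.
Let the goalkeeper play dive left with probability q. The kicker is indifferent when −q + 8(1−q) = 3q − (1−q), giving q = 9/13.
The value is -1·(9/13) + (8)·(4/13) = 23/13.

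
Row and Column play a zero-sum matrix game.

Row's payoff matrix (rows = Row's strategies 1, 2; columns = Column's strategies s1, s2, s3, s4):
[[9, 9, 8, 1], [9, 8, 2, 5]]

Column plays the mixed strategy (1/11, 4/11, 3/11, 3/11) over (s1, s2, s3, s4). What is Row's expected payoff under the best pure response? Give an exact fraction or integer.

1: (9)·(1/11) + (9)·(4/11) + (8)·(3/11) + (1)·(3/11) = 72/11.
2: (9)·(1/11) + (8)·(4/11) + (2)·(3/11) + (5)·(3/11) = 62/11.
The best pure response is 1 with expected payoff 72/11.

72/11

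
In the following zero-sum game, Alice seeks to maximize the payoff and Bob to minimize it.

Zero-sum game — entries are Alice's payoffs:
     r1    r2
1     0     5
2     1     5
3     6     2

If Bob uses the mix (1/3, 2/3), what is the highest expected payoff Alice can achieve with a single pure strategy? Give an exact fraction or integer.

11/3

1: (0)·(1/3) + (5)·(2/3) = 10/3.
2: (1)·(1/3) + (5)·(2/3) = 11/3.
3: (6)·(1/3) + (2)·(2/3) = 10/3.
The best pure response is 2 with expected payoff 11/3.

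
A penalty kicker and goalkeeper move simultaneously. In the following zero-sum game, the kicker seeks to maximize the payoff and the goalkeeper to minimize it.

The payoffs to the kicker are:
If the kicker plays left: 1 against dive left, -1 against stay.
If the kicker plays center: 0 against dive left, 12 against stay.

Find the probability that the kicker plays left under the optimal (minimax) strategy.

Row minima are -1 and 0, so the kicker's maximin is 0; column maxima are 1 and 12, so the goalkeeper's minimax is 1. These differ, so the equilibrium is in mixed strategies.
Let the kicker play left with probability p. The goalkeeper is indifferent when p = −p + 12(1−p), giving p = 6/7.

6/7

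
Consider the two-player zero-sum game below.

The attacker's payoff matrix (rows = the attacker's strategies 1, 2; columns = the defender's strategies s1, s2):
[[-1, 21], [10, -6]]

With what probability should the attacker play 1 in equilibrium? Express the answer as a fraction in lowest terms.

Row minima are -1 and -6, so the attacker's maximin is -1; column maxima are 10 and 21, so the defender's minimax is 10. These differ, so the equilibrium is in mixed strategies.
Let the attacker play 1 with probability p. The defender is indifferent when −p + 10(1−p) = 21p − 6(1−p), giving p = 8/19.

8/19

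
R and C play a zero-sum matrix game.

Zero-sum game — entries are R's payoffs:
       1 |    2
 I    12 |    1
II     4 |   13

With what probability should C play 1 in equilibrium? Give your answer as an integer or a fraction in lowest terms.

3/5

Row minima are 1 and 4, so R's maximin is 4; column maxima are 12 and 13, so C's minimax is 12. These differ, so the equilibrium is in mixed strategies.
Let C play 1 with probability q. R is indifferent when 12q + (1−q) = 4q + 13(1−q), giving q = 3/5.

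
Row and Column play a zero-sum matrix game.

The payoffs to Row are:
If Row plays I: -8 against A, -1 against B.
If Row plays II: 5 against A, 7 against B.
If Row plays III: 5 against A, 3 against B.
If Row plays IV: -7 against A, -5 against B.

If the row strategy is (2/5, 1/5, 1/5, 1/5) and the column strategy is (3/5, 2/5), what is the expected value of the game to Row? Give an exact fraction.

-33/25

Against (3/5, 2/5), each row's expected payoff is I: -26/5; II: 29/5; III: 21/5; IV: -31/5.
Taking the (2/5, 1/5, 1/5, 1/5)-weighted average: (2/5)·(-26/5) + (1/5)·(29/5) + (1/5)·(21/5) + (1/5)·(-31/5) = -33/25.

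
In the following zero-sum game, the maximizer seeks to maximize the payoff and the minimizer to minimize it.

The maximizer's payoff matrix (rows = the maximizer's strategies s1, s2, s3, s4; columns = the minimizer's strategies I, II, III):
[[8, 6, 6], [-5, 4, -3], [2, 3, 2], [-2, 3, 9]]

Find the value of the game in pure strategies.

6

Row minima: 6, -5, 2, -2 → the maximizer's maximin is 6.
Column maxima: 8, 6, 9 → the minimizer's minimax is 6.
They coincide at (s1, II), so the value is 6.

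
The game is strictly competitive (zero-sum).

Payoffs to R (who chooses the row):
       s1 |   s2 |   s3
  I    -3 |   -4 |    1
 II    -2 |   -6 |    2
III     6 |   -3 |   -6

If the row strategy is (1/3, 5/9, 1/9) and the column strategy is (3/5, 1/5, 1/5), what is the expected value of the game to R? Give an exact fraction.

-77/45

Against (3/5, 1/5, 1/5), each row's expected payoff is I: -12/5; II: -2; III: 9/5.
Taking the (1/3, 5/9, 1/9)-weighted average: (1/3)·(-12/5) + (5/9)·(-2) + (1/9)·(9/5) = -77/45.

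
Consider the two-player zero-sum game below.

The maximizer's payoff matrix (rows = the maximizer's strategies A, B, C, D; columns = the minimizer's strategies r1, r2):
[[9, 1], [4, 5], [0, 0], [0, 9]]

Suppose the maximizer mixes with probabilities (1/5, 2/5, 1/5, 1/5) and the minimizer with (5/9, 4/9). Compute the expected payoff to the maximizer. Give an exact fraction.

Against (5/9, 4/9), each row's expected payoff is A: 49/9; B: 40/9; C: 0; D: 4.
Taking the (1/5, 2/5, 1/5, 1/5)-weighted average: (1/5)·(49/9) + (2/5)·(40/9) + (1/5)·(0) + (1/5)·(4) = 11/3.

11/3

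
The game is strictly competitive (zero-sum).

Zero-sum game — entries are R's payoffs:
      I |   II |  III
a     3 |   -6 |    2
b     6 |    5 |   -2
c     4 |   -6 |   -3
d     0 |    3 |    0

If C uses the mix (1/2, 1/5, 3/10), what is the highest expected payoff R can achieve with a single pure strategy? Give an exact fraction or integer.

17/5

a: (3)·(1/2) + (-6)·(1/5) + (2)·(3/10) = 9/10.
b: (6)·(1/2) + (5)·(1/5) + (-2)·(3/10) = 17/5.
c: (4)·(1/2) + (-6)·(1/5) + (-3)·(3/10) = -1/10.
d: (0)·(1/2) + (3)·(1/5) + (0)·(3/10) = 3/5.
The best pure response is b with expected payoff 17/5.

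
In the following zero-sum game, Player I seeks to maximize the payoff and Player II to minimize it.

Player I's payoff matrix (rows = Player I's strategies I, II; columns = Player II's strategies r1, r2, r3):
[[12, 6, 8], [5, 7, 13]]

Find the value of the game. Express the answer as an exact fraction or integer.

27/4

Column r3 is strictly dominated by r2 for Player II (it gives Player I more in every row).
The remaining 2×2 game on (I, II) × (r1, r2) has no saddle point. Let Player I play I with probability p; indifference gives 12p + 5(1−p) = 6p + 7(1−p), so p = 1/4.
Similarly Player II's optimal q on r1 is 1/8, and the value is 12·(1/8) + (6)·(7/8) = 27/4.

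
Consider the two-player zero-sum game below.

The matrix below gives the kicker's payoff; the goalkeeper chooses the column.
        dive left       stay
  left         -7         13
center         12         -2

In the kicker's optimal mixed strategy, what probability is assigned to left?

Row minima are -7 and -2, so the kicker's maximin is -2; column maxima are 12 and 13, so the goalkeeper's minimax is 12. These differ, so the equilibrium is in mixed strategies.
Let the kicker play left with probability p. The goalkeeper is indifferent when −7p + 12(1−p) = 13p − 2(1−p), giving p = 7/17.

7/17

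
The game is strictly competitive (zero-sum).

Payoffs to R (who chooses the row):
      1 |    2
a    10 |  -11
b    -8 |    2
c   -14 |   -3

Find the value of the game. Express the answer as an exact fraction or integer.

Row c is strictly dominated by row b, so R never plays it.
The remaining 2×2 game on (a, b) × (1, 2) has no saddle point. Let R play a with probability p; indifference gives 10p − 8(1−p) = −11p + 2(1−p), so p = 10/31.
Similarly C's optimal q on 1 is 13/31, and the value is 10·(13/31) + (-11)·(18/31) = -68/31.

-68/31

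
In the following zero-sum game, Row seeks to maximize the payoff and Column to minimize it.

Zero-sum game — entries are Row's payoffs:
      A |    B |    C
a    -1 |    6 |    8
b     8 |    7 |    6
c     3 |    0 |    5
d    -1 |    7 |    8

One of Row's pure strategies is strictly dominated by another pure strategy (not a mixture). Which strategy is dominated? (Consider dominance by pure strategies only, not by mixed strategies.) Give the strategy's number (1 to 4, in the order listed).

Compare c with b: 8 > 3, 7 > 0, 6 > 5.
So b strictly dominates c for Row; c is strictly dominated.

3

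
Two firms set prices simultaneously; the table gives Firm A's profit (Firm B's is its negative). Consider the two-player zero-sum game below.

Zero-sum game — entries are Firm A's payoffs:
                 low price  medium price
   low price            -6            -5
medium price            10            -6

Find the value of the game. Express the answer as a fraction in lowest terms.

Row minima are -6 and -6, so Firm A's maximin is -6; column maxima are 10 and -5, so Firm B's minimax is -5. These differ, so the equilibrium is in mixed strategies.
Let Firm A play low price with probability p. Firm B is indifferent when −6p + 10(1−p) = −5p − 6(1−p), giving p = 16/17.
Let Firm B play low price with probability q. Firm A is indifferent when −6q − 5(1−q) = 10q − 6(1−q), giving q = 1/17.
The value is -6·(1/17) + (-5)·(16/17) = -86/17.

-86/17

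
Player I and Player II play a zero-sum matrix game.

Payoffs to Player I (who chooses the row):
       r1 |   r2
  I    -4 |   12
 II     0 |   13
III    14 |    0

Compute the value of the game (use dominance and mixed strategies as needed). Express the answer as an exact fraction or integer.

Row I is strictly dominated by row II, so Player I never plays it.
The remaining 2×2 game on (II, III) × (r1, r2) has no saddle point. Let Player I play II with probability p; indifference gives 14(1−p) = 13p, so p = 14/27.
Similarly Player II's optimal q on r1 is 13/27, and the value is 0·(13/27) + (13)·(14/27) = 182/27.

182/27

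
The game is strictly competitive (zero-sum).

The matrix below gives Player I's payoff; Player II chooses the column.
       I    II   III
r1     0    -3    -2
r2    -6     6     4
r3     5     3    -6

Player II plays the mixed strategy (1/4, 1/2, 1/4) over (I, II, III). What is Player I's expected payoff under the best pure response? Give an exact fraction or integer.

5/2

r1: (0)·(1/4) + (-3)·(1/2) + (-2)·(1/4) = -2.
r2: (-6)·(1/4) + (6)·(1/2) + (4)·(1/4) = 5/2.
r3: (5)·(1/4) + (3)·(1/2) + (-6)·(1/4) = 5/4.
The best pure response is r2 with expected payoff 5/2.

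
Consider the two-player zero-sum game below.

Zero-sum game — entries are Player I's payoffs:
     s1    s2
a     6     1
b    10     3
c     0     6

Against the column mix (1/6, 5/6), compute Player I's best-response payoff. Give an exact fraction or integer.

a: (6)·(1/6) + (1)·(5/6) = 11/6.
b: (10)·(1/6) + (3)·(5/6) = 25/6.
c: (0)·(1/6) + (6)·(5/6) = 5.
The best pure response is c with expected payoff 5.

5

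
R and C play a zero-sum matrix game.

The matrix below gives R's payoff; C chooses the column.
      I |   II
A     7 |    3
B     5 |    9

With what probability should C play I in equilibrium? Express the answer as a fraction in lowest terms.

Row minima are 3 and 5, so R's maximin is 5; column maxima are 7 and 9, so C's minimax is 7. These differ, so the equilibrium is in mixed strategies.
Let C play I with probability q. R is indifferent when 7q + 3(1−q) = 5q + 9(1−q), giving q = 3/4.

3/4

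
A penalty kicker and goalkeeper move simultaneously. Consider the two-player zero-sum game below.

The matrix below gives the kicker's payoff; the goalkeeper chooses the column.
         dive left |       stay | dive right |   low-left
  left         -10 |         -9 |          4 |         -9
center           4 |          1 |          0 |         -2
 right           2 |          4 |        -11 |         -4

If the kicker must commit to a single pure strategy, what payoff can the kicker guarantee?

The worst-case payoff for each row is left: -10, center: -2, right: -11.
The best of these is -2.

-2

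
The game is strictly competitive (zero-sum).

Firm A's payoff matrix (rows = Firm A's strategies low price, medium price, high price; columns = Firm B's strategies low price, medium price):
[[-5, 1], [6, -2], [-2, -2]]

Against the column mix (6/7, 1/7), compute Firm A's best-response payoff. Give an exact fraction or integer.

low price: (-5)·(6/7) + (1)·(1/7) = -29/7.
medium price: (6)·(6/7) + (-2)·(1/7) = 34/7.
high price: (-2)·(6/7) + (-2)·(1/7) = -2.
The best pure response is medium price with expected payoff 34/7.

34/7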